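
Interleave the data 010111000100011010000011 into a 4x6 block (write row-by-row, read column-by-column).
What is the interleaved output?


Matrix:
  010111
  000100
  011010
  000011
Read columns: 000010100010110010111001

000010100010110010111001


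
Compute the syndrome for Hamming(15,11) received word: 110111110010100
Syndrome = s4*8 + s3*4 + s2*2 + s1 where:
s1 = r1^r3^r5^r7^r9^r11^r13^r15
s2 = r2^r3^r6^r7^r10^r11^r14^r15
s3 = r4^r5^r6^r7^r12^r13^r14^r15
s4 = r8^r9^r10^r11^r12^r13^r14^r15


s1=1, s2=0, s3=1, s4=1

Syndrome = 13 (error at position 13)


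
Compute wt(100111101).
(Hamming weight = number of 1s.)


Counting 1s in 100111101

6


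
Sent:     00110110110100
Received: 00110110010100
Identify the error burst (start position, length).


XOR: 00000000100000

Burst at position 8, length 1


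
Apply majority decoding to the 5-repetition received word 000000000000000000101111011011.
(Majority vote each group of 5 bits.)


Groups: 00000, 00000, 00000, 00010, 11110, 11011
Majority votes: 000011

000011


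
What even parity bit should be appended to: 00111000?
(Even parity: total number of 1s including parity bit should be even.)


Number of 1s in data: 3
Parity bit: 1

1


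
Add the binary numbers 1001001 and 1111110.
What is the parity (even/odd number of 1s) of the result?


1001001 = 73
1111110 = 126
Sum = 199 = 11000111
1s count = 5

odd parity (5 ones in 11000111)


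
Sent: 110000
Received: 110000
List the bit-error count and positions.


XOR: 000000

0 errors (received matches sent)


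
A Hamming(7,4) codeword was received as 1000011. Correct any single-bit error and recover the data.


Syndrome = 0: no error detected

Data: 0011 (no errors)


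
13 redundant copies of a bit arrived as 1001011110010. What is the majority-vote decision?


Ones: 7 out of 13
Threshold: 7

1 (7/13 voted 1)


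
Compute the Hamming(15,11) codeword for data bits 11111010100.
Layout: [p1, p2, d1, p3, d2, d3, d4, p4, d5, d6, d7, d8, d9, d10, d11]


Parity bits: p1=0, p2=0, p3=0, p4=1

001011111010100


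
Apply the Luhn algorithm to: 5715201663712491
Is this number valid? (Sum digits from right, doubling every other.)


Luhn sum = 57
57 mod 10 = 7

Invalid (Luhn sum mod 10 = 7)


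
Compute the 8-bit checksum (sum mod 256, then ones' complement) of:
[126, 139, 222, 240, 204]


Sum = 931 mod 256 = 163
Complement = 92

92


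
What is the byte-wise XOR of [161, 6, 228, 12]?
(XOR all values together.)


XOR chain: 161 ^ 6 ^ 228 ^ 12 = 79

79


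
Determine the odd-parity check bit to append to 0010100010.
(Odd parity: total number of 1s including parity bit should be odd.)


Number of 1s in data: 3
Parity bit: 0

0


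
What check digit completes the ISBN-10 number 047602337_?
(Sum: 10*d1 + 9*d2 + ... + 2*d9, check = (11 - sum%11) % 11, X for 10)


Weighted sum: 179
179 mod 11 = 3

Check digit: 8


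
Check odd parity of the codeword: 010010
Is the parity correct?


Number of 1s: 2

No, parity error (2 ones)


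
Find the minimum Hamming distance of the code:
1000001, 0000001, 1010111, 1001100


Comparing all pairs, minimum distance: 1
Can detect 0 errors, correct 0 errors

1


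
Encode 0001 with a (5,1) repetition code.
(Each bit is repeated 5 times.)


Each bit -> 5 copies

00000000000000011111


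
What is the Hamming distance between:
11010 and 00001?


XOR: 11011
Count of 1s: 4

4


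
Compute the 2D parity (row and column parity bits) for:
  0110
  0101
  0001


Row parities: 001
Column parities: 0010

Row P: 001, Col P: 0010, Corner: 1


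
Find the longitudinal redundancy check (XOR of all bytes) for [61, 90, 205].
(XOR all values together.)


XOR chain: 61 ^ 90 ^ 205 = 170

170


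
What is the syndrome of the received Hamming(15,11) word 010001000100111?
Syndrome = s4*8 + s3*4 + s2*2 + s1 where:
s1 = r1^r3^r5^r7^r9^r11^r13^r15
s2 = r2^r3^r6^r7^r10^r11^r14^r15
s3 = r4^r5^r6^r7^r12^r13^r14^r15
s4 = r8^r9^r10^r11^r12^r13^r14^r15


s1=0, s2=1, s3=0, s4=0

Syndrome = 2 (error at position 2)


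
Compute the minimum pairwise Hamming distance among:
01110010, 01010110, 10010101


Comparing all pairs, minimum distance: 2
Can detect 1 errors, correct 0 errors

2


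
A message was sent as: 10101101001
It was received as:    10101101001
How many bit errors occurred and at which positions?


XOR: 00000000000

0 errors (received matches sent)


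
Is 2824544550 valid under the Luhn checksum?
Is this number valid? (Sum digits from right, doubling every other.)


Luhn sum = 39
39 mod 10 = 9

Invalid (Luhn sum mod 10 = 9)


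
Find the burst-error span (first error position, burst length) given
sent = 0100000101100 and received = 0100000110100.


XOR: 0000000011000

Burst at position 8, length 2


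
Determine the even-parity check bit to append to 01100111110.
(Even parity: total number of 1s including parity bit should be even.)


Number of 1s in data: 7
Parity bit: 1

1


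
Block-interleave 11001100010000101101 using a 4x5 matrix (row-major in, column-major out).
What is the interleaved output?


Matrix:
  11001
  10001
  00001
  01101
Read columns: 11001001000100001111

11001001000100001111


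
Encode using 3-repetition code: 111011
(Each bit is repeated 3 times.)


Each bit -> 3 copies

111111111000111111


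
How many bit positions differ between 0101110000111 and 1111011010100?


XOR: 1010101010011
Count of 1s: 7

7


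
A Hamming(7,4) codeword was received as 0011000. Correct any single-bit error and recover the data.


Syndrome = 7: error at position 7

Data: 1001 (corrected bit 7)


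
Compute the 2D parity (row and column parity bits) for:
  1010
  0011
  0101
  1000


Row parities: 0001
Column parities: 0100

Row P: 0001, Col P: 0100, Corner: 1


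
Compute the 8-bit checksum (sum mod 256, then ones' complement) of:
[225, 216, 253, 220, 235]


Sum = 1149 mod 256 = 125
Complement = 130

130


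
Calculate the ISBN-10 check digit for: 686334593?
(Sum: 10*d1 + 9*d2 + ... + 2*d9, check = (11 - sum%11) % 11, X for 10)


Weighted sum: 292
292 mod 11 = 6

Check digit: 5


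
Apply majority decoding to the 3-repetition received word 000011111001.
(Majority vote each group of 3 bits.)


Groups: 000, 011, 111, 001
Majority votes: 0110

0110


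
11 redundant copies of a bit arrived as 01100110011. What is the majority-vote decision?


Ones: 6 out of 11
Threshold: 6

1 (6/11 voted 1)


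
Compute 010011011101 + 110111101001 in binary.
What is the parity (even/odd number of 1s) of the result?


010011011101 = 1245
110111101001 = 3561
Sum = 4806 = 1001011000110
1s count = 6

even parity (6 ones in 1001011000110)


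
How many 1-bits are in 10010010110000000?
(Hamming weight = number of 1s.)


Counting 1s in 10010010110000000

5


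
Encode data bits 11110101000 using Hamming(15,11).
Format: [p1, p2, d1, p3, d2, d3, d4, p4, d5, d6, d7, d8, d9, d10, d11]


Parity bits: p1=1, p2=0, p3=0, p4=0

101011100101000


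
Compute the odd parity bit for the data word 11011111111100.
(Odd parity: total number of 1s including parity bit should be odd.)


Number of 1s in data: 11
Parity bit: 0

0


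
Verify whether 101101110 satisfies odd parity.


Number of 1s: 6

No, parity error (6 ones)


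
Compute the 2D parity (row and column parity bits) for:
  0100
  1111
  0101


Row parities: 100
Column parities: 1110

Row P: 100, Col P: 1110, Corner: 1


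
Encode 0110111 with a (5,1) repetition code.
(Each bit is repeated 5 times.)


Each bit -> 5 copies

00000111111111100000111111111111111


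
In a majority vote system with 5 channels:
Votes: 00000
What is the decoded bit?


Ones: 0 out of 5
Threshold: 3

0 (0/5 voted 1)


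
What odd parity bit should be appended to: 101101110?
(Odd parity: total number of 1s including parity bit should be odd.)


Number of 1s in data: 6
Parity bit: 1

1


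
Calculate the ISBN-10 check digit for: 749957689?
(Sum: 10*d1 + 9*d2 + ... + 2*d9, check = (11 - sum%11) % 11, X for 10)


Weighted sum: 372
372 mod 11 = 9

Check digit: 2


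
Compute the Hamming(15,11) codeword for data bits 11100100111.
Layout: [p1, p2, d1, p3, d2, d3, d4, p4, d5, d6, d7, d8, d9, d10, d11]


Parity bits: p1=0, p2=1, p3=1, p4=0

011111000100111


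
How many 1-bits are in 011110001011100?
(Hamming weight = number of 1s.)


Counting 1s in 011110001011100

8


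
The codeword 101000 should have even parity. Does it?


Number of 1s: 2

Yes, parity is correct (2 ones)


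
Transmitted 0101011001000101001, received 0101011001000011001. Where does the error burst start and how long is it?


XOR: 0000000000000110000

Burst at position 13, length 2


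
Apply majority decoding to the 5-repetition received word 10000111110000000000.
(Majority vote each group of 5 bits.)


Groups: 10000, 11111, 00000, 00000
Majority votes: 0100

0100


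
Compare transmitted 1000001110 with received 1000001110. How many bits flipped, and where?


XOR: 0000000000

0 errors (received matches sent)


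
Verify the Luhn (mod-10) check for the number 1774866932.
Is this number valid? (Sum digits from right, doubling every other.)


Luhn sum = 51
51 mod 10 = 1

Invalid (Luhn sum mod 10 = 1)


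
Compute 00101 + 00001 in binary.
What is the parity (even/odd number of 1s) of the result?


00101 = 5
00001 = 1
Sum = 6 = 110
1s count = 2

even parity (2 ones in 110)


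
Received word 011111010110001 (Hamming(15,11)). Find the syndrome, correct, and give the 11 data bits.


Syndrome = 0: no error detected

Data: 11100110001 (no errors)


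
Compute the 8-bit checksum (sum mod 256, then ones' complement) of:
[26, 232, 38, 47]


Sum = 343 mod 256 = 87
Complement = 168

168


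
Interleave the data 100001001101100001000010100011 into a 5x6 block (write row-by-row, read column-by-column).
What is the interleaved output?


Matrix:
  100001
  001101
  100001
  000010
  100011
Read columns: 101010000001000010000001111101

101010000001000010000001111101


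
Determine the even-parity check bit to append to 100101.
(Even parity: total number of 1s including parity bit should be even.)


Number of 1s in data: 3
Parity bit: 1

1


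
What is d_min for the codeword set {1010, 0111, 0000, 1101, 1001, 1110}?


Comparing all pairs, minimum distance: 1
Can detect 0 errors, correct 0 errors

1


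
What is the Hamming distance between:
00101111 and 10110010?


XOR: 10011101
Count of 1s: 5

5


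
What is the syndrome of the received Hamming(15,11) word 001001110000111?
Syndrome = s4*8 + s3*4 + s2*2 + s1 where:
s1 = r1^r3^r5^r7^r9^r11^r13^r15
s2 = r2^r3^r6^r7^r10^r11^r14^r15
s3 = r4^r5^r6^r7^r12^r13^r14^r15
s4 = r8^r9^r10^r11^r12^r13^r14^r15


s1=0, s2=1, s3=1, s4=0

Syndrome = 6 (error at position 6)


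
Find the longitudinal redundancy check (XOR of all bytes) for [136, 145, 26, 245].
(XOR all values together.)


XOR chain: 136 ^ 145 ^ 26 ^ 245 = 246

246


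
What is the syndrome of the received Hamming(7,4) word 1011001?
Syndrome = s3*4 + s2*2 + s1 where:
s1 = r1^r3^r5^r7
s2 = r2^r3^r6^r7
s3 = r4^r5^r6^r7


s1=1, s2=0, s3=0

Syndrome = 1 (error at position 1)


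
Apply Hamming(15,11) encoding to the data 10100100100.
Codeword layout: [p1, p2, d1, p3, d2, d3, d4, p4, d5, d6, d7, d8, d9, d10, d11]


Parity bits: p1=0, p2=1, p3=0, p4=0

011001000100100


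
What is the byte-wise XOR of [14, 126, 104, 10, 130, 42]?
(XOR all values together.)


XOR chain: 14 ^ 126 ^ 104 ^ 10 ^ 130 ^ 42 = 186

186


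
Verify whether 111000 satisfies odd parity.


Number of 1s: 3

Yes, parity is correct (3 ones)


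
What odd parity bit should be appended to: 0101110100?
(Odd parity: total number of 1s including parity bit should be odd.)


Number of 1s in data: 5
Parity bit: 0

0


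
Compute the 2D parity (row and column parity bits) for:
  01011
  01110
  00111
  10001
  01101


Row parities: 11101
Column parities: 11110

Row P: 11101, Col P: 11110, Corner: 0


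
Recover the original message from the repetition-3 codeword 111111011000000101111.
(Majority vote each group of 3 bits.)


Groups: 111, 111, 011, 000, 000, 101, 111
Majority votes: 1110011

1110011


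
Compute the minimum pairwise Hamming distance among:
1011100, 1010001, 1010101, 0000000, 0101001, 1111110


Comparing all pairs, minimum distance: 1
Can detect 0 errors, correct 0 errors

1


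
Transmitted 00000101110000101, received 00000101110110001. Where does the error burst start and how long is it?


XOR: 00000000000110100

Burst at position 11, length 4


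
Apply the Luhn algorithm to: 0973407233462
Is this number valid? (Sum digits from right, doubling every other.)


Luhn sum = 55
55 mod 10 = 5

Invalid (Luhn sum mod 10 = 5)


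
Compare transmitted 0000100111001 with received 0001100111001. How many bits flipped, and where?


XOR: 0001000000000

1 error(s) at position(s): 3


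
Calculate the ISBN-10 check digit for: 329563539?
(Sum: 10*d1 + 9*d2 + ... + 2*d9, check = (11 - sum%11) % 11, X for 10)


Weighted sum: 253
253 mod 11 = 0

Check digit: 0


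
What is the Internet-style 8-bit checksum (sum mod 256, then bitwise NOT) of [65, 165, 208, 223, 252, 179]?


Sum = 1092 mod 256 = 68
Complement = 187

187


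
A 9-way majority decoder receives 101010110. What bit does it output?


Ones: 5 out of 9
Threshold: 5

1 (5/9 voted 1)


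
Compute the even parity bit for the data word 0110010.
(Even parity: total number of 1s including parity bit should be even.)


Number of 1s in data: 3
Parity bit: 1

1


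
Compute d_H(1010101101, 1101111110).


XOR: 0111010011
Count of 1s: 6

6


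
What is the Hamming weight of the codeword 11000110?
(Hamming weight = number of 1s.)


Counting 1s in 11000110

4


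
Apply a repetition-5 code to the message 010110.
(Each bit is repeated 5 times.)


Each bit -> 5 copies

000001111100000111111111100000


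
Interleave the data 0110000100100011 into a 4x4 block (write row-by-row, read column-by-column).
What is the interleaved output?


Matrix:
  0110
  0001
  0010
  0011
Read columns: 0000100010110101

0000100010110101


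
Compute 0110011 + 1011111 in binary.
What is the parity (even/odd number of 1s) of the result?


0110011 = 51
1011111 = 95
Sum = 146 = 10010010
1s count = 3

odd parity (3 ones in 10010010)


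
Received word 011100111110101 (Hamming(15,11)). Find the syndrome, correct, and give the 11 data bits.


Syndrome = 0: no error detected

Data: 10011110101 (no errors)


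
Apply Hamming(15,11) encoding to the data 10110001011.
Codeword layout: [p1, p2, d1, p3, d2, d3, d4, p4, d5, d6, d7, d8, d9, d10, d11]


Parity bits: p1=1, p2=1, p3=1, p4=1

111101110001011


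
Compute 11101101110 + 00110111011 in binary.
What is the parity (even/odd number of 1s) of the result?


11101101110 = 1902
00110111011 = 443
Sum = 2345 = 100100101001
1s count = 5

odd parity (5 ones in 100100101001)


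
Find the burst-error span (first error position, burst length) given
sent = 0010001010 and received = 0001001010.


XOR: 0011000000

Burst at position 2, length 2


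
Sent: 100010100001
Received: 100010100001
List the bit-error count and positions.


XOR: 000000000000

0 errors (received matches sent)


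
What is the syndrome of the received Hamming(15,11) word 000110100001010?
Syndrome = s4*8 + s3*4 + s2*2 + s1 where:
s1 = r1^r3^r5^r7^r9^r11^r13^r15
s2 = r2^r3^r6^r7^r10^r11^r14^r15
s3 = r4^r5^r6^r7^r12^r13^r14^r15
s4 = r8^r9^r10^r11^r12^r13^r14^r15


s1=0, s2=0, s3=1, s4=0

Syndrome = 4 (error at position 4)


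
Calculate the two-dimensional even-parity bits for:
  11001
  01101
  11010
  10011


Row parities: 1111
Column parities: 11101

Row P: 1111, Col P: 11101, Corner: 0


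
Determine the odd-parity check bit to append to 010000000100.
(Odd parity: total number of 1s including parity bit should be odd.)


Number of 1s in data: 2
Parity bit: 1

1


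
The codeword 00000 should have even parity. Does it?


Number of 1s: 0

Yes, parity is correct (0 ones)


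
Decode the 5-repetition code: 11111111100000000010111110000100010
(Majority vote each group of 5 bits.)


Groups: 11111, 11110, 00000, 00010, 11111, 00001, 00010
Majority votes: 1100100

1100100


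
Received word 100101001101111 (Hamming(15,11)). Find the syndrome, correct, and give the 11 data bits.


Syndrome = 0: no error detected

Data: 00101101111 (no errors)


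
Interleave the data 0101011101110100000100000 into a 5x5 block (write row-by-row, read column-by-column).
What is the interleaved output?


Matrix:
  01010
  11101
  11010
  00001
  00000
Read columns: 0110011100010001010001010

0110011100010001010001010


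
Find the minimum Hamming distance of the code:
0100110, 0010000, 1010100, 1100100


Comparing all pairs, minimum distance: 2
Can detect 1 errors, correct 0 errors

2


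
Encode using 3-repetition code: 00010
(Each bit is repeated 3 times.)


Each bit -> 3 copies

000000000111000


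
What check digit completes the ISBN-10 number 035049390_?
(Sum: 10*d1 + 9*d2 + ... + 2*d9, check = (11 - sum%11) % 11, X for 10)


Weighted sum: 175
175 mod 11 = 10

Check digit: 1


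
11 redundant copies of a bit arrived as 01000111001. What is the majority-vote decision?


Ones: 5 out of 11
Threshold: 6

0 (5/11 voted 1)


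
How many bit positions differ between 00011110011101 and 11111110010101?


XOR: 11100000001000
Count of 1s: 4

4


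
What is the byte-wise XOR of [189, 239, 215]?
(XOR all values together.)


XOR chain: 189 ^ 239 ^ 215 = 133

133


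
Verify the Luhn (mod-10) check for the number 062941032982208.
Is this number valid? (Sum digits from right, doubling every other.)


Luhn sum = 59
59 mod 10 = 9

Invalid (Luhn sum mod 10 = 9)


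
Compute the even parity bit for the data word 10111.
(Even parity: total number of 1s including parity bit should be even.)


Number of 1s in data: 4
Parity bit: 0

0


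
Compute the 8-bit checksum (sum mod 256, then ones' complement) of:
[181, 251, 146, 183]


Sum = 761 mod 256 = 249
Complement = 6

6


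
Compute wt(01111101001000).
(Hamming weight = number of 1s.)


Counting 1s in 01111101001000

7


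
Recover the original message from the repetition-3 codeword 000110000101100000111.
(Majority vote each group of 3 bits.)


Groups: 000, 110, 000, 101, 100, 000, 111
Majority votes: 0101001

0101001


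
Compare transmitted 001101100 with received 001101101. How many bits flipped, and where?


XOR: 000000001

1 error(s) at position(s): 8


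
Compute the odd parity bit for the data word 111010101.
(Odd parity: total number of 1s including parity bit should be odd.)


Number of 1s in data: 6
Parity bit: 1

1


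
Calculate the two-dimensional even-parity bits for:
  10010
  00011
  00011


Row parities: 000
Column parities: 10010

Row P: 000, Col P: 10010, Corner: 0


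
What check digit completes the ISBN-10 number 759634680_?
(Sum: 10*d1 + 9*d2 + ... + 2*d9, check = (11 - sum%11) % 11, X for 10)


Weighted sum: 315
315 mod 11 = 7

Check digit: 4


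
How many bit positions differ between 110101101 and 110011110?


XOR: 000110011
Count of 1s: 4

4


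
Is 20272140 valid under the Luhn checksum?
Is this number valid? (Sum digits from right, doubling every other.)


Luhn sum = 28
28 mod 10 = 8

Invalid (Luhn sum mod 10 = 8)


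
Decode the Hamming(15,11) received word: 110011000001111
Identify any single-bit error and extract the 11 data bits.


Syndrome = 0: no error detected

Data: 01100001111 (no errors)


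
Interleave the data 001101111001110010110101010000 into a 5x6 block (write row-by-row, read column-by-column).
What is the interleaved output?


Matrix:
  001101
  111001
  110010
  110101
  010000
Read columns: 011100111111000100100010011010

011100111111000100100010011010


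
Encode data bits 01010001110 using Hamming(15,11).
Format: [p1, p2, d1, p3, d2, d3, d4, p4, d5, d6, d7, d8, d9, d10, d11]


Parity bits: p1=1, p2=0, p3=1, p4=1

100110110001110


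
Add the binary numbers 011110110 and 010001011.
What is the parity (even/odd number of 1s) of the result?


011110110 = 246
010001011 = 139
Sum = 385 = 110000001
1s count = 3

odd parity (3 ones in 110000001)


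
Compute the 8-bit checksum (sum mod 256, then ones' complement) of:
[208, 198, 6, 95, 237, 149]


Sum = 893 mod 256 = 125
Complement = 130

130


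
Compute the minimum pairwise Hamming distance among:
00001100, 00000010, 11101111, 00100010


Comparing all pairs, minimum distance: 1
Can detect 0 errors, correct 0 errors

1


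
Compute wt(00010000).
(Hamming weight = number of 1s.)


Counting 1s in 00010000

1


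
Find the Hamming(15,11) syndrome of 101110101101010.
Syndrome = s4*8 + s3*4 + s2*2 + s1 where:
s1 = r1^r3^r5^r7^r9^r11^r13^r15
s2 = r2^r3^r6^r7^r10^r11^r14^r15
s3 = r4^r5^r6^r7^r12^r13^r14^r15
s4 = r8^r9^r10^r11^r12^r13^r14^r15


s1=1, s2=0, s3=1, s4=0

Syndrome = 5 (error at position 5)


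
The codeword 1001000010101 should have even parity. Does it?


Number of 1s: 5

No, parity error (5 ones)


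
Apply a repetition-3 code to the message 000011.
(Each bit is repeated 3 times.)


Each bit -> 3 copies

000000000000111111


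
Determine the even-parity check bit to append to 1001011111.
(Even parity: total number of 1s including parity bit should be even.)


Number of 1s in data: 7
Parity bit: 1

1


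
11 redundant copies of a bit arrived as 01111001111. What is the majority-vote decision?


Ones: 8 out of 11
Threshold: 6

1 (8/11 voted 1)


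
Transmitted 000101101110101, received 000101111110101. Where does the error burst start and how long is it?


XOR: 000000010000000

Burst at position 7, length 1


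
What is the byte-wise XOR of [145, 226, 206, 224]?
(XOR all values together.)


XOR chain: 145 ^ 226 ^ 206 ^ 224 = 93

93


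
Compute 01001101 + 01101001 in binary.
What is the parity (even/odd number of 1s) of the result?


01001101 = 77
01101001 = 105
Sum = 182 = 10110110
1s count = 5

odd parity (5 ones in 10110110)


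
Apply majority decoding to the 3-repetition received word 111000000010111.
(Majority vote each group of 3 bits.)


Groups: 111, 000, 000, 010, 111
Majority votes: 10001

10001


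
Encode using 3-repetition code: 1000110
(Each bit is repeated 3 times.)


Each bit -> 3 copies

111000000000111111000


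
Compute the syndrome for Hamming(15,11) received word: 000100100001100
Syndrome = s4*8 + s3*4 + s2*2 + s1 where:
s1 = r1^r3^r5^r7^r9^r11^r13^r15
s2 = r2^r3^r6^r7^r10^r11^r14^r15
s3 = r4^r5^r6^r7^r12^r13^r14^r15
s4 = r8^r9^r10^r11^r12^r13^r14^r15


s1=0, s2=1, s3=0, s4=0

Syndrome = 2 (error at position 2)


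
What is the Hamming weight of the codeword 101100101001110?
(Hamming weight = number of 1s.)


Counting 1s in 101100101001110

8


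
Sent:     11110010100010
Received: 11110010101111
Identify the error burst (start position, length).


XOR: 00000000001101

Burst at position 10, length 4


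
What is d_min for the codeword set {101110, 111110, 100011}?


Comparing all pairs, minimum distance: 1
Can detect 0 errors, correct 0 errors

1


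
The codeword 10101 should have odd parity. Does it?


Number of 1s: 3

Yes, parity is correct (3 ones)


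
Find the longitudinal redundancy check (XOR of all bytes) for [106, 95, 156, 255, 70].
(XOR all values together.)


XOR chain: 106 ^ 95 ^ 156 ^ 255 ^ 70 = 16

16


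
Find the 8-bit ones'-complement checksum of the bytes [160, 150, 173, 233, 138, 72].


Sum = 926 mod 256 = 158
Complement = 97

97


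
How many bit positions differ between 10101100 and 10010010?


XOR: 00111110
Count of 1s: 5

5


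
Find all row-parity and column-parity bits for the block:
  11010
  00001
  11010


Row parities: 111
Column parities: 00001

Row P: 111, Col P: 00001, Corner: 1


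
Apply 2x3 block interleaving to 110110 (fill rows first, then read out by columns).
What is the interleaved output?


Matrix:
  110
  110
Read columns: 111100

111100


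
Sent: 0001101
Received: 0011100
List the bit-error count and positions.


XOR: 0010001

2 error(s) at position(s): 2, 6


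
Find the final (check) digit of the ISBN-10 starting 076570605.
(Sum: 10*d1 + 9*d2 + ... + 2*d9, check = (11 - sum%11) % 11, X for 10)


Weighted sum: 222
222 mod 11 = 2

Check digit: 9


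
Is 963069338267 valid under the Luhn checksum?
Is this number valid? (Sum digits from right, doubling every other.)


Luhn sum = 61
61 mod 10 = 1

Invalid (Luhn sum mod 10 = 1)


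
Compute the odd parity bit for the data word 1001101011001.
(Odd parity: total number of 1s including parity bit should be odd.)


Number of 1s in data: 7
Parity bit: 0

0


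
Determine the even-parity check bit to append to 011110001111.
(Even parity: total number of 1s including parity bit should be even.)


Number of 1s in data: 8
Parity bit: 0

0


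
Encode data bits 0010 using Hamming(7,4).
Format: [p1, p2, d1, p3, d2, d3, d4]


Parity bits: p1=0, p2=1, p3=1

0101010


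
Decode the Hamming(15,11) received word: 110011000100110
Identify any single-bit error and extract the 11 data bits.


Syndrome = 9: error at position 9

Data: 01101100110 (corrected bit 9)


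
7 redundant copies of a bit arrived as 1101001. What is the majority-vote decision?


Ones: 4 out of 7
Threshold: 4

1 (4/7 voted 1)


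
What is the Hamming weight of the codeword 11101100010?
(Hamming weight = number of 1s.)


Counting 1s in 11101100010

6


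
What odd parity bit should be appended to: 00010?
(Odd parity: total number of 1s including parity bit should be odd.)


Number of 1s in data: 1
Parity bit: 0

0


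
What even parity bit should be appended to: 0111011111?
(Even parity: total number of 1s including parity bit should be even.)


Number of 1s in data: 8
Parity bit: 0

0


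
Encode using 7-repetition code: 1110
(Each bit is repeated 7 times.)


Each bit -> 7 copies

1111111111111111111110000000


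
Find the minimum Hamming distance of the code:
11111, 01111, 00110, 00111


Comparing all pairs, minimum distance: 1
Can detect 0 errors, correct 0 errors

1


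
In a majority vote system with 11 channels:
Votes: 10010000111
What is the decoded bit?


Ones: 5 out of 11
Threshold: 6

0 (5/11 voted 1)


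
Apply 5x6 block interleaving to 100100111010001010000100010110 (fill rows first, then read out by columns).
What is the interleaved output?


Matrix:
  100100
  111010
  001010
  000100
  010110
Read columns: 110000100101100100110110100000

110000100101100100110110100000


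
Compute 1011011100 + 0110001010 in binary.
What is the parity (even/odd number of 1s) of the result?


1011011100 = 732
0110001010 = 394
Sum = 1126 = 10001100110
1s count = 5

odd parity (5 ones in 10001100110)


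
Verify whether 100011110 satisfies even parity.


Number of 1s: 5

No, parity error (5 ones)


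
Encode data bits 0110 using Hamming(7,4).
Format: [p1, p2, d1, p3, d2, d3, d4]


Parity bits: p1=1, p2=1, p3=0

1100110


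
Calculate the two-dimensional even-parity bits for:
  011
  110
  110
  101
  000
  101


Row parities: 000000
Column parities: 011

Row P: 000000, Col P: 011, Corner: 0


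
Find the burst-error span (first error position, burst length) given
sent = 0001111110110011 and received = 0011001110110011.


XOR: 0010110000000000

Burst at position 2, length 4


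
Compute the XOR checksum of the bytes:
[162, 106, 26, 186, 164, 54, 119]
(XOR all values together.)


XOR chain: 162 ^ 106 ^ 26 ^ 186 ^ 164 ^ 54 ^ 119 = 141

141


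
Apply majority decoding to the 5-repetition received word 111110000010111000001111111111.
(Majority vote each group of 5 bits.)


Groups: 11111, 00000, 10111, 00000, 11111, 11111
Majority votes: 101011

101011


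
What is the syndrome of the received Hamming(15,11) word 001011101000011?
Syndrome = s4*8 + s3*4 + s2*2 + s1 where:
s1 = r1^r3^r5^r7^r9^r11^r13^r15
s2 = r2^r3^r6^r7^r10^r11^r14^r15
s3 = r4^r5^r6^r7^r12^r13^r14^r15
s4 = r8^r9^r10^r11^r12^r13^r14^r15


s1=1, s2=1, s3=1, s4=1

Syndrome = 15 (error at position 15)


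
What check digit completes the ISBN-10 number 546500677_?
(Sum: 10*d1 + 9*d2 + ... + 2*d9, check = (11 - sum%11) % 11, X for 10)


Weighted sum: 228
228 mod 11 = 8

Check digit: 3


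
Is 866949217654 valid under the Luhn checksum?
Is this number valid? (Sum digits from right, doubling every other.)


Luhn sum = 63
63 mod 10 = 3

Invalid (Luhn sum mod 10 = 3)


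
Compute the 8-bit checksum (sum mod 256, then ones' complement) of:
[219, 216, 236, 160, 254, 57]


Sum = 1142 mod 256 = 118
Complement = 137

137


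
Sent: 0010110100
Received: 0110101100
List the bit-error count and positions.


XOR: 0100011000

3 error(s) at position(s): 1, 5, 6


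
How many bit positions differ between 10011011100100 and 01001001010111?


XOR: 11010010110011
Count of 1s: 8

8


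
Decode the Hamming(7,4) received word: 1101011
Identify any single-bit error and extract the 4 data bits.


Syndrome = 6: error at position 6

Data: 0001 (corrected bit 6)


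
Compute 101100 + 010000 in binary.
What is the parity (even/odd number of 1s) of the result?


101100 = 44
010000 = 16
Sum = 60 = 111100
1s count = 4

even parity (4 ones in 111100)


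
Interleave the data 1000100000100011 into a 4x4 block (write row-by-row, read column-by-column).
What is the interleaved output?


Matrix:
  1000
  1000
  0010
  0011
Read columns: 1100000000110001

1100000000110001


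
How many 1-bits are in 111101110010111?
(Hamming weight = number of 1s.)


Counting 1s in 111101110010111

11


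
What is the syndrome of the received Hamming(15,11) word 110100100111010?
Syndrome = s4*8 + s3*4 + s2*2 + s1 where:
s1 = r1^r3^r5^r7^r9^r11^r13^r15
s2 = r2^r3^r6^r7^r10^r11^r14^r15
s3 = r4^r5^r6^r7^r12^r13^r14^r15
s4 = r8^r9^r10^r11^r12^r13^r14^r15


s1=1, s2=1, s3=0, s4=0

Syndrome = 3 (error at position 3)


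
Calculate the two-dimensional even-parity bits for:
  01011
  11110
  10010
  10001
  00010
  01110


Row parities: 100011
Column parities: 11010

Row P: 100011, Col P: 11010, Corner: 1


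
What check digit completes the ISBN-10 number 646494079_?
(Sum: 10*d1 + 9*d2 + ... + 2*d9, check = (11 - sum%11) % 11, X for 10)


Weighted sum: 285
285 mod 11 = 10

Check digit: 1


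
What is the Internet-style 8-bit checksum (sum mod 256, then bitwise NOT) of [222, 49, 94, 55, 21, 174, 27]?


Sum = 642 mod 256 = 130
Complement = 125

125


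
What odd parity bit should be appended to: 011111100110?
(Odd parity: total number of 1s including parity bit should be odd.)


Number of 1s in data: 8
Parity bit: 1

1


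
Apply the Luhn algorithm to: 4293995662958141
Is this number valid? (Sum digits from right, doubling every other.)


Luhn sum = 83
83 mod 10 = 3

Invalid (Luhn sum mod 10 = 3)


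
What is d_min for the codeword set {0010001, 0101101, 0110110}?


Comparing all pairs, minimum distance: 4
Can detect 3 errors, correct 1 errors

4


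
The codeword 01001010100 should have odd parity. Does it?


Number of 1s: 4

No, parity error (4 ones)


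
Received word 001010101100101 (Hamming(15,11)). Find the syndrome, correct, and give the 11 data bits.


Syndrome = 0: no error detected

Data: 11011100101 (no errors)


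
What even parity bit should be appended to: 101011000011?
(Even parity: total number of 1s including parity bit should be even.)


Number of 1s in data: 6
Parity bit: 0

0


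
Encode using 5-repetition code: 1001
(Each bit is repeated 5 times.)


Each bit -> 5 copies

11111000000000011111


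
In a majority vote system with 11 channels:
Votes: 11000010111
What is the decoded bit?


Ones: 6 out of 11
Threshold: 6

1 (6/11 voted 1)


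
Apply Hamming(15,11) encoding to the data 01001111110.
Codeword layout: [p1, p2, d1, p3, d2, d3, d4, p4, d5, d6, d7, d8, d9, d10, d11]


Parity bits: p1=0, p2=1, p3=0, p4=0

010010001111110


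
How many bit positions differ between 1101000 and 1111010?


XOR: 0010010
Count of 1s: 2

2


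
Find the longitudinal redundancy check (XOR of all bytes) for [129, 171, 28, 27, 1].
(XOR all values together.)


XOR chain: 129 ^ 171 ^ 28 ^ 27 ^ 1 = 44

44


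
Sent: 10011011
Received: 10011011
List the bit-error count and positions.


XOR: 00000000

0 errors (received matches sent)


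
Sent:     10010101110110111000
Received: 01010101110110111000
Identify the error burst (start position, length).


XOR: 11000000000000000000

Burst at position 0, length 2


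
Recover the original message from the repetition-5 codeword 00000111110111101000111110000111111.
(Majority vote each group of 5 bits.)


Groups: 00000, 11111, 01111, 01000, 11111, 00001, 11111
Majority votes: 0110101

0110101


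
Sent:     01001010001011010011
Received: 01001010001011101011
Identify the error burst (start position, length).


XOR: 00000000000000111000

Burst at position 14, length 3


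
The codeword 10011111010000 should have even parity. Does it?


Number of 1s: 7

No, parity error (7 ones)


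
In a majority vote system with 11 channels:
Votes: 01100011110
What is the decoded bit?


Ones: 6 out of 11
Threshold: 6

1 (6/11 voted 1)


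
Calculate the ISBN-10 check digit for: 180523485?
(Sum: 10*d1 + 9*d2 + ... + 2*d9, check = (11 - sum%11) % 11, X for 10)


Weighted sum: 194
194 mod 11 = 7

Check digit: 4


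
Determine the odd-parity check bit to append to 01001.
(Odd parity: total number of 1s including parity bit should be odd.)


Number of 1s in data: 2
Parity bit: 1

1


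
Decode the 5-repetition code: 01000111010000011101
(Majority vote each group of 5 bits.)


Groups: 01000, 11101, 00000, 11101
Majority votes: 0101

0101


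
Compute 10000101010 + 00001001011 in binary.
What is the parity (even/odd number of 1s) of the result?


10000101010 = 1066
00001001011 = 75
Sum = 1141 = 10001110101
1s count = 6

even parity (6 ones in 10001110101)


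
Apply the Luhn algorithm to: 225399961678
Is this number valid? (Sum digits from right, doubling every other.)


Luhn sum = 64
64 mod 10 = 4

Invalid (Luhn sum mod 10 = 4)


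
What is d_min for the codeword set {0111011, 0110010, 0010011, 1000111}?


Comparing all pairs, minimum distance: 2
Can detect 1 errors, correct 0 errors

2


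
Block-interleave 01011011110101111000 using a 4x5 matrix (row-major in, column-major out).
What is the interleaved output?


Matrix:
  01011
  01111
  01011
  11000
Read columns: 00011111010011101110

00011111010011101110


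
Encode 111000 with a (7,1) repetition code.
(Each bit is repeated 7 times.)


Each bit -> 7 copies

111111111111111111111000000000000000000000


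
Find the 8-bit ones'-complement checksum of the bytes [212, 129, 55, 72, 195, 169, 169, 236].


Sum = 1237 mod 256 = 213
Complement = 42

42


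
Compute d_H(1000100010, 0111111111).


XOR: 1111011101
Count of 1s: 8

8


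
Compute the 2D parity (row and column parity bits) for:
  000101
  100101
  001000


Row parities: 011
Column parities: 101000

Row P: 011, Col P: 101000, Corner: 0


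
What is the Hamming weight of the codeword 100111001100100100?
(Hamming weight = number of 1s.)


Counting 1s in 100111001100100100

8


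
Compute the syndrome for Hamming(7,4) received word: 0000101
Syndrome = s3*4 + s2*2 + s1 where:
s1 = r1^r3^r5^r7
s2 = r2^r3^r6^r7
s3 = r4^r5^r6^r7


s1=0, s2=1, s3=0

Syndrome = 2 (error at position 2)


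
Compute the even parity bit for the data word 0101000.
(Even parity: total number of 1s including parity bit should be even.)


Number of 1s in data: 2
Parity bit: 0

0


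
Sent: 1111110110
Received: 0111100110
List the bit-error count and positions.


XOR: 1000010000

2 error(s) at position(s): 0, 5


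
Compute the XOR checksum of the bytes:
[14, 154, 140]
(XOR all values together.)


XOR chain: 14 ^ 154 ^ 140 = 24

24


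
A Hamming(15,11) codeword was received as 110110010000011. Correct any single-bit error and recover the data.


Syndrome = 11: error at position 11

Data: 01000010011 (corrected bit 11)


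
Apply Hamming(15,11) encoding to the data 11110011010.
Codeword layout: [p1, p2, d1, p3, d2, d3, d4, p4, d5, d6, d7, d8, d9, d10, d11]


Parity bits: p1=0, p2=1, p3=1, p4=1

011111110011010


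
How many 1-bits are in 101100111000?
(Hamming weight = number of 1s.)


Counting 1s in 101100111000

6


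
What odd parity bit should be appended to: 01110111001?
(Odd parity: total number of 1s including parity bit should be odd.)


Number of 1s in data: 7
Parity bit: 0

0


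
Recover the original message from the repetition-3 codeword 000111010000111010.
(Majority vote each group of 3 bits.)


Groups: 000, 111, 010, 000, 111, 010
Majority votes: 010010

010010


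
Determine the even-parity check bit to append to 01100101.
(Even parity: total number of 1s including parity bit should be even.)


Number of 1s in data: 4
Parity bit: 0

0


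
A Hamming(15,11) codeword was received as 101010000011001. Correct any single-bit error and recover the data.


Syndrome = 15: error at position 15

Data: 11000011000 (corrected bit 15)


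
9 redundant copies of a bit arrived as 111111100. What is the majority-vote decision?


Ones: 7 out of 9
Threshold: 5

1 (7/9 voted 1)


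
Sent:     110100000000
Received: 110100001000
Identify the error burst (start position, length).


XOR: 000000001000

Burst at position 8, length 1


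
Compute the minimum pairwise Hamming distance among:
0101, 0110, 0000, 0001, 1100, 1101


Comparing all pairs, minimum distance: 1
Can detect 0 errors, correct 0 errors

1


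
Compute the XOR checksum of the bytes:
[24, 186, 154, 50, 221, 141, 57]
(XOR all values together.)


XOR chain: 24 ^ 186 ^ 154 ^ 50 ^ 221 ^ 141 ^ 57 = 99

99


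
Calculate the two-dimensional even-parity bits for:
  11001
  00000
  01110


Row parities: 101
Column parities: 10111

Row P: 101, Col P: 10111, Corner: 0


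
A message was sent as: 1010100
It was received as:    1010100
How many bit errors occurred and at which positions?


XOR: 0000000

0 errors (received matches sent)


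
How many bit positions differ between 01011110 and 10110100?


XOR: 11101010
Count of 1s: 5

5


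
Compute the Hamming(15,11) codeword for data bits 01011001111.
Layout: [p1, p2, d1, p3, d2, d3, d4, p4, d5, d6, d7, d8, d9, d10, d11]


Parity bits: p1=1, p2=1, p3=0, p4=1

110010111001111


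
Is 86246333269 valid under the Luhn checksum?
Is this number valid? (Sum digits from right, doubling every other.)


Luhn sum = 56
56 mod 10 = 6

Invalid (Luhn sum mod 10 = 6)


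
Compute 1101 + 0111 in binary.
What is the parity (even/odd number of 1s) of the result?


1101 = 13
0111 = 7
Sum = 20 = 10100
1s count = 2

even parity (2 ones in 10100)


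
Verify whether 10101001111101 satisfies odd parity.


Number of 1s: 9

Yes, parity is correct (9 ones)


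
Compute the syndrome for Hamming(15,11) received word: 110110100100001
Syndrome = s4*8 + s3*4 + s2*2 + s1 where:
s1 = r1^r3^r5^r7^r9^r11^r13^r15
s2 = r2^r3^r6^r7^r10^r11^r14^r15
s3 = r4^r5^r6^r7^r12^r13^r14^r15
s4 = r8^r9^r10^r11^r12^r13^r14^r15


s1=0, s2=0, s3=0, s4=0

Syndrome = 0 (no error)
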